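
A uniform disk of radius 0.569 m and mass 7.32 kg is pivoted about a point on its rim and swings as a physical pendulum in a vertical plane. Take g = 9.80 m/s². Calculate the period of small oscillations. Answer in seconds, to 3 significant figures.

I_cm = ½mr² = 1.185 kg·m². The pivot is at distance d = 0.569 m from the centre of mass.
By the parallel-axis theorem, I = I_cm + md² = 1.185 + 2.370 = 3.555 kg·m².
T = 2π√(I/(mgd)) = 2π√(3.555/(7.32 × 9.80 × 0.569)) = 1.85 s.

1.85 s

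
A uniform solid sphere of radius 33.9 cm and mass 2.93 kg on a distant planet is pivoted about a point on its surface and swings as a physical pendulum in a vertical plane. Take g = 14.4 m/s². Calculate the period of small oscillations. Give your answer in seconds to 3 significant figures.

I_cm = (2/5)mr² = 0.1347 kg·m². The pivot is at distance d = 0.339 m from the centre of mass.
By the parallel-axis theorem, I = I_cm + md² = 0.1347 + 0.3367 = 0.4714 kg·m².
T = 2π√(I/(mgd)) = 2π√(0.4714/(2.93 × 14.4 × 0.339)) = 1.14 s.

1.14 s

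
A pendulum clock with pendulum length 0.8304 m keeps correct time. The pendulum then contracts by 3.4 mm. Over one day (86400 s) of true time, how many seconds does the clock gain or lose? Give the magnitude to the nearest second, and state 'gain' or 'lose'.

T ∝ √L, so T'/T = √(0.82700/0.8304) = 0.997951.
In 86400 s of true time the clock registers 86400/0.997951 = 86577.4 s, so it gains 177 s.

gain 177 s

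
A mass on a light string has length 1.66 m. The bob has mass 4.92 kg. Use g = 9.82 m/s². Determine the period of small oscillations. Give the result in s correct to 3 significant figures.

T = 2π√(L/g) = 2π√(1.66/9.82) = 2π × 0.4111 = 2.58 s.

2.58 s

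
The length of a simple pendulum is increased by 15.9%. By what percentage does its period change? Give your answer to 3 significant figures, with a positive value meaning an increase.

T ∝ √L, so T'/T = √(1.159) = 1.077.
Percentage change in T = (1.077 − 1) × 100% = 7.66%.

7.66%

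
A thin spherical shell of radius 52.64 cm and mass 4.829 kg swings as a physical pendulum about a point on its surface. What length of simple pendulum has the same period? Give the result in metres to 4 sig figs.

0.8773 m

The equivalent simple-pendulum length is L_eq = I/(md), where I is about the pivot and d = 0.52640 m.
I_cm = (2/3)mR² = 0.89207 kg·m², so I = I_cm + md² = 0.89207 + 1.3381 = 2.2302 kg·m².
L_eq = 2.2302/(4.829 × 0.52640) = 0.8773 m.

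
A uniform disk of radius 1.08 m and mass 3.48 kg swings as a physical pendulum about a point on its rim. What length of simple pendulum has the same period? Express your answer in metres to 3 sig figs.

The equivalent simple-pendulum length is L_eq = I/(md), where I is about the pivot and d = 1.080 m.
I_cm = ½mR² = 2.030 kg·m², so I = I_cm + md² = 2.030 + 4.059 = 6.089 kg·m².
L_eq = 6.089/(3.48 × 1.080) = 1.62 m.

1.62 m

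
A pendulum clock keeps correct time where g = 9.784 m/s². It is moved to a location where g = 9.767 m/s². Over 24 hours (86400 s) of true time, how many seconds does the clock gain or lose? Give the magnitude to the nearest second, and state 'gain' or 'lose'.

The clock's period scales as T ∝ 1/√g, so T'/T = √(9.784/9.767) = 1.00087.
In 86400 s of true time the clock registers 86400/1.00087 = 86324.9 s, so it loses 75 s.

lose 75 s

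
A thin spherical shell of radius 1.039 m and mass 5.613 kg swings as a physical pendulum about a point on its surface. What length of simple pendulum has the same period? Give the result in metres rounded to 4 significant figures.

1.732 m

The equivalent simple-pendulum length is L_eq = I/(md), where I is about the pivot and d = 1.0390 m.
I_cm = (2/3)mR² = 4.0396 kg·m², so I = I_cm + md² = 4.0396 + 6.0594 = 10.099 kg·m².
L_eq = 10.099/(5.613 × 1.0390) = 1.732 m.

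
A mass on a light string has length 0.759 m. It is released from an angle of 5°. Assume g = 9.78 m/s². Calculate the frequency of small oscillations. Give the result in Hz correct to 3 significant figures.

T = 2π√(L/g) = 2π√(0.759/9.78) = 1.750 s, so f = 1/T = 0.571 Hz.

0.571 Hz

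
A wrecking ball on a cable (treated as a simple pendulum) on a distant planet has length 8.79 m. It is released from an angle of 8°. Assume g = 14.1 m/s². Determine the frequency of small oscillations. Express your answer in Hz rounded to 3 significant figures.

T = 2π√(L/g) = 2π√(8.79/14.1) = 4.961 s, so f = 1/T = 0.202 Hz.

0.202 Hz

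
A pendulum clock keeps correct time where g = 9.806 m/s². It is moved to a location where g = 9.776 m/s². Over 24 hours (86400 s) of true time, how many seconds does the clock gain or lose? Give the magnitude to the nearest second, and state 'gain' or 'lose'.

The clock's period scales as T ∝ 1/√g, so T'/T = √(9.806/9.776) = 1.00153.
In 86400 s of true time the clock registers 86400/1.00153 = 86267.7 s, so it loses 132 s.

lose 132 s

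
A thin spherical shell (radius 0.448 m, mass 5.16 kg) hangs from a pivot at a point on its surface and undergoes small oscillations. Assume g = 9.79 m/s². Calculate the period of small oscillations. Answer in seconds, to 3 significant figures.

1.74 s

I_cm = (2/3)mr² = 0.6904 kg·m². The pivot is at distance d = 0.448 m from the centre of mass.
By the parallel-axis theorem, I = I_cm + md² = 0.6904 + 1.036 = 1.726 kg·m².
T = 2π√(I/(mgd)) = 2π√(1.726/(5.16 × 9.79 × 0.448)) = 1.74 s.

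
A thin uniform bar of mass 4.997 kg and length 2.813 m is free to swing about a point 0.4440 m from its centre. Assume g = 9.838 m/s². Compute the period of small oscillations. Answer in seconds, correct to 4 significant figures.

For a physical pendulum T = 2π√(I/(mgd)), with d = 0.44400 m from pivot to centre of mass.
I_cm = mL²/12 = 4.997 × 2.813²/12 = 3.2951 kg·m²; I = I_cm + md² = 3.2951 + 4.997 × 0.44400² = 4.2802 kg·m².
T = 2π√(4.2802/(4.997 × 9.838 × 0.44400)) = 2.782 s.

2.782 s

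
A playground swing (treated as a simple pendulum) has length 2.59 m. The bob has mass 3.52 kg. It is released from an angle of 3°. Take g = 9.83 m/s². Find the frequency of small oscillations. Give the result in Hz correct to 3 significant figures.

0.310 Hz

T = 2π√(L/g) = 2π√(2.59/9.83) = 3.225 s, so f = 1/T = 0.310 Hz.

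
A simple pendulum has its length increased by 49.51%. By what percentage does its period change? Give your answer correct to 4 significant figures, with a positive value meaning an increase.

22.27%

T ∝ √L, so T'/T = √(1.4951) = 1.2227.
Percentage change in T = (1.2227 − 1) × 100% = 22.27%.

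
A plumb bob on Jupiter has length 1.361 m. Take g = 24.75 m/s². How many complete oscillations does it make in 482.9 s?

327

T = 2π√(L/g) = 2π√(1.361/24.75) = 1.4734 s.
Number of complete oscillations = ⌊482.9/1.4734⌋ = ⌊327.74⌋ = 327.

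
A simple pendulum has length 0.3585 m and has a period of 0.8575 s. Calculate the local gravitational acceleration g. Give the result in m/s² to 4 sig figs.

From T = 2π√(L/g), g = 4π²L/T² = 4π² × 0.3585/0.85750² = 19.25 m/s².

19.25 m/s²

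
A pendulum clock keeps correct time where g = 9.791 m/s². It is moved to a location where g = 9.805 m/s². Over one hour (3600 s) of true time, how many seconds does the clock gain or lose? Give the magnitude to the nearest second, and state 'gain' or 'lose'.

gain 3 s

The clock's period scales as T ∝ 1/√g, so T'/T = √(9.791/9.805) = 0.999286.
In 3600 s of true time the clock registers 3600/0.999286 = 3602.6 s, so it gains 3 s.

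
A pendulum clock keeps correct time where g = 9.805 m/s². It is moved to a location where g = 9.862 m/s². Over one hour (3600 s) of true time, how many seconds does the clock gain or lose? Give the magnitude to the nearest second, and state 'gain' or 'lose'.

gain 10 s

The clock's period scales as T ∝ 1/√g, so T'/T = √(9.805/9.862) = 0.997106.
In 3600 s of true time the clock registers 3600/0.997106 = 3610.4 s, so it gains 10 s.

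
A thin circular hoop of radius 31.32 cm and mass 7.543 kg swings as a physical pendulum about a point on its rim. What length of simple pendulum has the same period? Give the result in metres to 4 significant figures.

The equivalent simple-pendulum length is L_eq = I/(md), where I is about the pivot and d = 0.31320 m.
I_cm = mR² = 0.73992 kg·m², so I = I_cm + md² = 0.73992 + 0.73992 = 1.4798 kg·m².
L_eq = 1.4798/(7.543 × 0.31320) = 0.6264 m.

0.6264 m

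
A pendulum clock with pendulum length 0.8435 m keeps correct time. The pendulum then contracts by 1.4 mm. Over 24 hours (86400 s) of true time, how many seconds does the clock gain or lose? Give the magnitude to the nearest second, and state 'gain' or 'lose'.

gain 72 s

T ∝ √L, so T'/T = √(0.84210/0.8435) = 0.999170.
In 86400 s of true time the clock registers 86400/0.999170 = 86471.8 s, so it gains 72 s.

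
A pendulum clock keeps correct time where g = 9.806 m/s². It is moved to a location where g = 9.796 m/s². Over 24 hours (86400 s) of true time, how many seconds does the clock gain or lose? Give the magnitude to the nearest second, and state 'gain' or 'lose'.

lose 44 s

The clock's period scales as T ∝ 1/√g, so T'/T = √(9.806/9.796) = 1.00051.
In 86400 s of true time the clock registers 86400/1.00051 = 86355.9 s, so it loses 44 s.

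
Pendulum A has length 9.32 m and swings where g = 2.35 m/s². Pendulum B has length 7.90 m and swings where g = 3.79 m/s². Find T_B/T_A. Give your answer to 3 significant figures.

0.725

T = 2π√(L/g), so T_B/T_A = √((L_B/g_B)/(L_A/g_A)) = √((7.90/3.79)/(9.32/2.35)) = 0.725.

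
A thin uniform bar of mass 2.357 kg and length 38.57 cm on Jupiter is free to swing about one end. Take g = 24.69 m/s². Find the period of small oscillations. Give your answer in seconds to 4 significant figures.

For a physical pendulum T = 2π√(I/(mgd)), with d = 0.19285 m from pivot to centre of mass.
I_cm = mL²/12 = 2.357 × 0.3857²/12 = 0.029220 kg·m²; I = I_cm + md² = 0.029220 + 2.357 × 0.19285² = 0.11688 kg·m².
T = 2π√(0.11688/(2.357 × 24.69 × 0.19285)) = 0.6412 s.

0.6412 s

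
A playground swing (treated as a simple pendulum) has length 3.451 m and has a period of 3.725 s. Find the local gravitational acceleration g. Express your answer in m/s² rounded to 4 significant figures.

From T = 2π√(L/g), g = 4π²L/T² = 4π² × 3.451/3.7250² = 9.819 m/s².

9.819 m/s²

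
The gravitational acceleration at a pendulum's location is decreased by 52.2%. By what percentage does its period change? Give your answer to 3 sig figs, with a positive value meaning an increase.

T ∝ 1/√g, so T'/T = 1/√(0.4780) = 1.446.
Percentage change in T = (1.446 − 1) × 100% = 44.6%.

44.6%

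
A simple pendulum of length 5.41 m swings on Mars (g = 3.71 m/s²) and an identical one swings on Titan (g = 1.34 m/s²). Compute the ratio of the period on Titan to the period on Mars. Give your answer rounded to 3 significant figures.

T ∝ 1/√g, so T₂/T₁ = √(g₁/g₂) = √(3.71/1.34) = 1.66.

1.66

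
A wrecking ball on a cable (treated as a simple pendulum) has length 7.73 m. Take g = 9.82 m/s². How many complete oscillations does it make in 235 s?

T = 2π√(L/g) = 2π√(7.73/9.82) = 5.575 s.
Number of complete oscillations = ⌊235/5.575⌋ = ⌊42.16⌋ = 42.

42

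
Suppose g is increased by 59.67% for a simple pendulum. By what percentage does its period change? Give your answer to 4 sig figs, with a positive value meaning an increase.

-20.86%

T ∝ 1/√g, so T'/T = 1/√(1.5967) = 0.79139.
Percentage change in T = (0.79139 − 1) × 100% = -20.86%.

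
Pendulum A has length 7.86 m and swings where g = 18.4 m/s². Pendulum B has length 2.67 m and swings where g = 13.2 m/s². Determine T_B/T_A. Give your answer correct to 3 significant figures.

T = 2π√(L/g), so T_B/T_A = √((L_B/g_B)/(L_A/g_A)) = √((2.67/13.2)/(7.86/18.4)) = 0.688.

0.688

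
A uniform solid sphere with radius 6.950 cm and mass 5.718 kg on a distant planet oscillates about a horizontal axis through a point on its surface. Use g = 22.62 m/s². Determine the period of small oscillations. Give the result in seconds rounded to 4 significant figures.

I_cm = (2/5)mr² = 0.011048 kg·m². The pivot is at distance d = 0.06950 m from the centre of mass.
By the parallel-axis theorem, I = I_cm + md² = 0.011048 + 0.027619 = 0.038667 kg·m².
T = 2π√(I/(mgd)) = 2π√(0.038667/(5.718 × 22.62 × 0.06950)) = 0.4121 s.

0.4121 s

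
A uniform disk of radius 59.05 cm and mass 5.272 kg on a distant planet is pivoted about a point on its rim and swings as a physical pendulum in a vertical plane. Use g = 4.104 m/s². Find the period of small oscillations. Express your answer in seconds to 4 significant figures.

I_cm = ½mr² = 0.91915 kg·m². The pivot is at distance d = 0.5905 m from the centre of mass.
By the parallel-axis theorem, I = I_cm + md² = 0.91915 + 1.8383 = 2.7574 kg·m².
T = 2π√(I/(mgd)) = 2π√(2.7574/(5.272 × 4.104 × 0.5905)) = 2.919 s.

2.919 s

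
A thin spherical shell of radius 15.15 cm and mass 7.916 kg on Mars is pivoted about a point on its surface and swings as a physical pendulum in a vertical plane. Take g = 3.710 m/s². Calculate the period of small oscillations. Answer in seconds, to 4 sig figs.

I_cm = (2/3)mr² = 0.12113 kg·m². The pivot is at distance d = 0.1515 m from the centre of mass.
By the parallel-axis theorem, I = I_cm + md² = 0.12113 + 0.18169 = 0.30282 kg·m².
T = 2π√(I/(mgd)) = 2π√(0.30282/(7.916 × 3.710 × 0.1515)) = 1.639 s.

1.639 s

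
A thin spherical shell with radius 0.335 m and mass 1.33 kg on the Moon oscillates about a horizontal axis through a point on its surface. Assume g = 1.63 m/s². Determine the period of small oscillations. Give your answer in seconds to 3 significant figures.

3.68 s

I_cm = (2/3)mr² = 0.09951 kg·m². The pivot is at distance d = 0.335 m from the centre of mass.
By the parallel-axis theorem, I = I_cm + md² = 0.09951 + 0.1493 = 0.2488 kg·m².
T = 2π√(I/(mgd)) = 2π√(0.2488/(1.33 × 1.63 × 0.335)) = 3.68 s.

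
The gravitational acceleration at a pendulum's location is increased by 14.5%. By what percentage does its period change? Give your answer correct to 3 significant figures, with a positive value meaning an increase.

-6.55%

T ∝ 1/√g, so T'/T = 1/√(1.145) = 0.9345.
Percentage change in T = (0.9345 − 1) × 100% = -6.55%.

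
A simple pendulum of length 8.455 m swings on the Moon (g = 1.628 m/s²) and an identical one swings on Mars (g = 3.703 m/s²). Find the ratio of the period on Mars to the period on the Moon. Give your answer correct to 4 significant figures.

0.6631

T ∝ 1/√g, so T₂/T₁ = √(g₁/g₂) = √(1.628/3.703) = 0.6631.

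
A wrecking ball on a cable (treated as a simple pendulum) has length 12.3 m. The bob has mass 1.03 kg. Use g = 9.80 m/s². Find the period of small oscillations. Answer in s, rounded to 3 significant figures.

7.04 s

T = 2π√(L/g) = 2π√(12.3/9.80) = 2π × 1.120 = 7.04 s.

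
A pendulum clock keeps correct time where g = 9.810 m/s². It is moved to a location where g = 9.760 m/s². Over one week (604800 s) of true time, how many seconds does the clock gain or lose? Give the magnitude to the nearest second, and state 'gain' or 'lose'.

The clock's period scales as T ∝ 1/√g, so T'/T = √(9.810/9.760) = 1.00256.
In 604800 s of true time the clock registers 604800/1.00256 = 603256.7 s, so it loses 1543 s.

lose 1543 s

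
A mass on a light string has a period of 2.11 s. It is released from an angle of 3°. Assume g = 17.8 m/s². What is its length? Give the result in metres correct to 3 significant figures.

2.01 m

From T = 2π√(L/g), L = gT²/(4π²) = 17.8 × 2.110²/(4π²) = 2.01 m.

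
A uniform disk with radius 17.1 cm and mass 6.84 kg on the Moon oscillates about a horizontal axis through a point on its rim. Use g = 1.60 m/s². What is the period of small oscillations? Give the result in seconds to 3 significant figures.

2.52 s

I_cm = ½mr² = 0.1000 kg·m². The pivot is at distance d = 0.171 m from the centre of mass.
By the parallel-axis theorem, I = I_cm + md² = 0.1000 + 0.2000 = 0.3000 kg·m².
T = 2π√(I/(mgd)) = 2π√(0.3000/(6.84 × 1.60 × 0.171)) = 2.52 s.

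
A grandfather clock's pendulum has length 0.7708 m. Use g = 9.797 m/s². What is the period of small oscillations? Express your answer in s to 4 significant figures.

1.762 s

T = 2π√(L/g) = 2π√(0.7708/9.797) = 2π × 0.28049 = 1.762 s.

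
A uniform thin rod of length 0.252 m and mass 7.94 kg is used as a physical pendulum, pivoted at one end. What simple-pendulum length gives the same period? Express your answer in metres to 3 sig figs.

0.168 m

The equivalent simple-pendulum length is L_eq = I/(md), where I is about the pivot and d = 0.1260 m.
I_cm = (1/12)mL² = 0.04202 kg·m², so I = I_cm + md² = 0.04202 + 0.1261 = 0.1681 kg·m².
L_eq = 0.1681/(7.94 × 0.1260) = 0.168 m.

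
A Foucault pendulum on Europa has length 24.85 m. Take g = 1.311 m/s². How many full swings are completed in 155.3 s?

T = 2π√(L/g) = 2π√(24.85/1.311) = 27.355 s.
Number of complete oscillations = ⌊155.3/27.355⌋ = ⌊5.6771⌋ = 5.

5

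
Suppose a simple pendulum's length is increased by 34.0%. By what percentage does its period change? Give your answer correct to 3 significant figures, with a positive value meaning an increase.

T ∝ √L, so T'/T = √(1.340) = 1.158.
Percentage change in T = (1.158 − 1) × 100% = 15.8%.

15.8%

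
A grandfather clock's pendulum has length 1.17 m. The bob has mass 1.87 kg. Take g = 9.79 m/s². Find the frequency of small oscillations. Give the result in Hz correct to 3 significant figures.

T = 2π√(L/g) = 2π√(1.17/9.79) = 2.172 s, so f = 1/T = 0.460 Hz.

0.460 Hz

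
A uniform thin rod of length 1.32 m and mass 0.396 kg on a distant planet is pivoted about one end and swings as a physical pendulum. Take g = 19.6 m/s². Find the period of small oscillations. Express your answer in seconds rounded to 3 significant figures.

For a physical pendulum T = 2π√(I/(mgd)), with d = 0.6600 m from pivot to centre of mass.
I_cm = mL²/12 = 0.396 × 1.32²/12 = 0.05750 kg·m²; I = I_cm + md² = 0.05750 + 0.396 × 0.6600² = 0.2300 kg·m².
T = 2π√(0.2300/(0.396 × 19.6 × 0.6600)) = 1.33 s.

1.33 s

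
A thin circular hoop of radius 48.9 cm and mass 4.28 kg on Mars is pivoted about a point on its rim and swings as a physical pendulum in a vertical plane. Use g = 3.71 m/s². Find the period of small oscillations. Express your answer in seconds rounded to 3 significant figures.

I_cm = mr² = 1.023 kg·m². The pivot is at distance d = 0.489 m from the centre of mass.
By the parallel-axis theorem, I = I_cm + md² = 1.023 + 1.023 = 2.047 kg·m².
T = 2π√(I/(mgd)) = 2π√(2.047/(4.28 × 3.71 × 0.489)) = 3.23 s.

3.23 s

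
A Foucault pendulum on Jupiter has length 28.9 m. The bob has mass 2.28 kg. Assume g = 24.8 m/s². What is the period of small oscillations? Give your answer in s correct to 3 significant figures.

T = 2π√(L/g) = 2π√(28.9/24.8) = 2π × 1.080 = 6.78 s.

6.78 s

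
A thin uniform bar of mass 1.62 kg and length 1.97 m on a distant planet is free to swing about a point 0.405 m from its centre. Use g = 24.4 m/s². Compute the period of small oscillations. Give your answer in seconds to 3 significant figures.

1.40 s

For a physical pendulum T = 2π√(I/(mgd)), with d = 0.4050 m from pivot to centre of mass.
I_cm = mL²/12 = 1.62 × 1.97²/12 = 0.5239 kg·m²; I = I_cm + md² = 0.5239 + 1.62 × 0.4050² = 0.7896 kg·m².
T = 2π√(0.7896/(1.62 × 24.4 × 0.4050)) = 1.40 s.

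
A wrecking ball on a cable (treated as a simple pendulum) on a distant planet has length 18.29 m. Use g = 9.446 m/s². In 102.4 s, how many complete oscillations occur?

T = 2π√(L/g) = 2π√(18.29/9.446) = 8.7430 s.
Number of complete oscillations = ⌊102.4/8.7430⌋ = ⌊11.712⌋ = 11.

11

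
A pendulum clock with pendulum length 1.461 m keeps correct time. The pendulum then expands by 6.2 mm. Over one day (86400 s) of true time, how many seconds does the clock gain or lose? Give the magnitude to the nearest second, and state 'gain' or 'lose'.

T ∝ √L, so T'/T = √(1.46720/1.461) = 1.00212.
In 86400 s of true time the clock registers 86400/1.00212 = 86217.3 s, so it loses 183 s.

lose 183 s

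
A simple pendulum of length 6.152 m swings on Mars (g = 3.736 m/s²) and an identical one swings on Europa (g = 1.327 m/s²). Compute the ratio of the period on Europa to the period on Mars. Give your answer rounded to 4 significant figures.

1.678

T ∝ 1/√g, so T₂/T₁ = √(g₁/g₂) = √(3.736/1.327) = 1.678.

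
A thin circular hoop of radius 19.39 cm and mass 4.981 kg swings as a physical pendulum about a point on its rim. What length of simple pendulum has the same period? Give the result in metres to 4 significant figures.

0.3878 m

The equivalent simple-pendulum length is L_eq = I/(md), where I is about the pivot and d = 0.19390 m.
I_cm = mR² = 0.18727 kg·m², so I = I_cm + md² = 0.18727 + 0.18727 = 0.37454 kg·m².
L_eq = 0.37454/(4.981 × 0.19390) = 0.3878 m.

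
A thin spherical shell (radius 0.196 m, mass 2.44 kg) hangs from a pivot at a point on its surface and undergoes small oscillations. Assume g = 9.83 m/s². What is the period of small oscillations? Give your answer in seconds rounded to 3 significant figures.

I_cm = (2/3)mr² = 0.06249 kg·m². The pivot is at distance d = 0.196 m from the centre of mass.
By the parallel-axis theorem, I = I_cm + md² = 0.06249 + 0.09374 = 0.1562 kg·m².
T = 2π√(I/(mgd)) = 2π√(0.1562/(2.44 × 9.83 × 0.196)) = 1.15 s.

1.15 s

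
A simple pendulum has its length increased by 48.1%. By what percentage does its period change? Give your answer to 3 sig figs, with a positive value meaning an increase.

21.7%

T ∝ √L, so T'/T = √(1.481) = 1.217.
Percentage change in T = (1.217 − 1) × 100% = 21.7%.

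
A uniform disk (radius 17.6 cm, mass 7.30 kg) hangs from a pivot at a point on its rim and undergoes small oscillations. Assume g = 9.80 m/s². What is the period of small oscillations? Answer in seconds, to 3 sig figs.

1.03 s

I_cm = ½mr² = 0.1131 kg·m². The pivot is at distance d = 0.176 m from the centre of mass.
By the parallel-axis theorem, I = I_cm + md² = 0.1131 + 0.2261 = 0.3392 kg·m².
T = 2π√(I/(mgd)) = 2π√(0.3392/(7.30 × 9.80 × 0.176)) = 1.03 s.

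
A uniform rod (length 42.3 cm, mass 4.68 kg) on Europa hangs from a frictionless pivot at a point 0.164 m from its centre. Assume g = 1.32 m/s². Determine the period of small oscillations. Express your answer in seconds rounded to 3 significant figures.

For a physical pendulum T = 2π√(I/(mgd)), with d = 0.1640 m from pivot to centre of mass.
I_cm = mL²/12 = 4.68 × 0.423²/12 = 0.06978 kg·m²; I = I_cm + md² = 0.06978 + 4.68 × 0.1640² = 0.1957 kg·m².
T = 2π√(0.1957/(4.68 × 1.32 × 0.1640)) = 2.76 s.

2.76 s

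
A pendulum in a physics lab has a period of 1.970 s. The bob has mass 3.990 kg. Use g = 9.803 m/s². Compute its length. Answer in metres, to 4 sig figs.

From T = 2π√(L/g), L = gT²/(4π²) = 9.803 × 1.9700²/(4π²) = 0.9637 m.

0.9637 m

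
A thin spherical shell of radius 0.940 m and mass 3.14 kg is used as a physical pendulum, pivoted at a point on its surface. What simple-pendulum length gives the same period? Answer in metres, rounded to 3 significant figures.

1.57 m

The equivalent simple-pendulum length is L_eq = I/(md), where I is about the pivot and d = 0.9400 m.
I_cm = (2/3)mR² = 1.850 kg·m², so I = I_cm + md² = 1.850 + 2.775 = 4.624 kg·m².
L_eq = 4.624/(3.14 × 0.9400) = 1.57 m.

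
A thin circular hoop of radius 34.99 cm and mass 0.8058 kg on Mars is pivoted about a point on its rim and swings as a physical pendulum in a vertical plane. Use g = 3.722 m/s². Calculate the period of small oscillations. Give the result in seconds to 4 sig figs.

I_cm = mr² = 0.098654 kg·m². The pivot is at distance d = 0.3499 m from the centre of mass.
By the parallel-axis theorem, I = I_cm + md² = 0.098654 + 0.098654 = 0.19731 kg·m².
T = 2π√(I/(mgd)) = 2π√(0.19731/(0.8058 × 3.722 × 0.3499)) = 2.724 s.

2.724 s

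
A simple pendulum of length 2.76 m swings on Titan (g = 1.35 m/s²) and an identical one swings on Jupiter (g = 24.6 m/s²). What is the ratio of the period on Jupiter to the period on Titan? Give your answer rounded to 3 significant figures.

0.234

T ∝ 1/√g, so T₂/T₁ = √(g₁/g₂) = √(1.35/24.6) = 0.234.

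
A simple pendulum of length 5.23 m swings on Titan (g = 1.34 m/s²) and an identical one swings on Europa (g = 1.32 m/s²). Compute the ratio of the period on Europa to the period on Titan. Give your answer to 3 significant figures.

1.01

T ∝ 1/√g, so T₂/T₁ = √(g₁/g₂) = √(1.34/1.32) = 1.01.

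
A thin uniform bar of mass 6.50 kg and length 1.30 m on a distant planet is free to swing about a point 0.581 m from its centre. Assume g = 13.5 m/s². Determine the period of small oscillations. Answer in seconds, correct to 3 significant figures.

For a physical pendulum T = 2π√(I/(mgd)), with d = 0.5810 m from pivot to centre of mass.
I_cm = mL²/12 = 6.50 × 1.30²/12 = 0.9154 kg·m²; I = I_cm + md² = 0.9154 + 6.50 × 0.5810² = 3.110 kg·m².
T = 2π√(3.110/(6.50 × 13.5 × 0.5810)) = 1.55 s.

1.55 s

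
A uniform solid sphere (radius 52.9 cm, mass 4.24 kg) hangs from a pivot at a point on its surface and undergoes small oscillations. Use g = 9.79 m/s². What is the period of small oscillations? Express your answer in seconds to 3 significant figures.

1.73 s

I_cm = (2/5)mr² = 0.4746 kg·m². The pivot is at distance d = 0.529 m from the centre of mass.
By the parallel-axis theorem, I = I_cm + md² = 0.4746 + 1.187 = 1.661 kg·m².
T = 2π√(I/(mgd)) = 2π√(1.661/(4.24 × 9.79 × 0.529)) = 1.73 s.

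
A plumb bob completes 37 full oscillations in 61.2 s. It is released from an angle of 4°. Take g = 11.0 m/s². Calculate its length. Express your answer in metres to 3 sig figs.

T = 61.2/37 = 1.654 s.
From T = 2π√(L/g), L = gT²/(4π²) = 11.0 × 1.654²/(4π²) = 0.762 m.

0.762 m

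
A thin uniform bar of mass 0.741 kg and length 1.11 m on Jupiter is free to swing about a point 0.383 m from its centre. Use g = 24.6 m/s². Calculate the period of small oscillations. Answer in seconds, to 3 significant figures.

For a physical pendulum T = 2π√(I/(mgd)), with d = 0.3830 m from pivot to centre of mass.
I_cm = mL²/12 = 0.741 × 1.11²/12 = 0.07608 kg·m²; I = I_cm + md² = 0.07608 + 0.741 × 0.3830² = 0.1848 kg·m².
T = 2π√(0.1848/(0.741 × 24.6 × 0.3830)) = 1.02 s.

1.02 s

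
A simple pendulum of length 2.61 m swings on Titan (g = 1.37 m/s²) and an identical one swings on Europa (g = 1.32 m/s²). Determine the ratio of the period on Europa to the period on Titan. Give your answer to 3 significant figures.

1.02

T ∝ 1/√g, so T₂/T₁ = √(g₁/g₂) = √(1.37/1.32) = 1.02.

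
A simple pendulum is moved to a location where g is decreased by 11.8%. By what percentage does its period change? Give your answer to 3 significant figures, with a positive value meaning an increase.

T ∝ 1/√g, so T'/T = 1/√(0.8820) = 1.065.
Percentage change in T = (1.065 − 1) × 100% = 6.48%.

6.48%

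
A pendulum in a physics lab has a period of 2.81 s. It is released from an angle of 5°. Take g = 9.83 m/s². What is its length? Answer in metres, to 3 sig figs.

1.97 m

From T = 2π√(L/g), L = gT²/(4π²) = 9.83 × 2.810²/(4π²) = 1.97 m.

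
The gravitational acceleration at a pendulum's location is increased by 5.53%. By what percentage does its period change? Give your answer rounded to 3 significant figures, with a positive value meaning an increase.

-2.66%

T ∝ 1/√g, so T'/T = 1/√(1.055) = 0.9734.
Percentage change in T = (0.9734 − 1) × 100% = -2.66%.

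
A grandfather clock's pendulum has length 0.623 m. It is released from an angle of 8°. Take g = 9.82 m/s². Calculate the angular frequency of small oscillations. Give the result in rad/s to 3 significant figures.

3.97 rad/s

ω = √(g/L) = √(9.82/0.623) = 3.97 rad/s.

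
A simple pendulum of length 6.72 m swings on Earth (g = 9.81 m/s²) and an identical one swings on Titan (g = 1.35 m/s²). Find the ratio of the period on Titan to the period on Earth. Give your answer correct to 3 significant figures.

T ∝ 1/√g, so T₂/T₁ = √(g₁/g₂) = √(9.81/1.35) = 2.70.

2.70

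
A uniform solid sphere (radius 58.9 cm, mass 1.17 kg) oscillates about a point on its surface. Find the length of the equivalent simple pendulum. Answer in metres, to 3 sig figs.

0.825 m

The equivalent simple-pendulum length is L_eq = I/(md), where I is about the pivot and d = 0.5890 m.
I_cm = (2/5)mR² = 0.1624 kg·m², so I = I_cm + md² = 0.1624 + 0.4059 = 0.5683 kg·m².
L_eq = 0.5683/(1.17 × 0.5890) = 0.825 m.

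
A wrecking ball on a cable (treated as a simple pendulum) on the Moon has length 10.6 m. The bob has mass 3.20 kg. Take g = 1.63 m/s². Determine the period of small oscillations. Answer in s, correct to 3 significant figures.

16.0 s

T = 2π√(L/g) = 2π√(10.6/1.63) = 2π × 2.550 = 16.0 s.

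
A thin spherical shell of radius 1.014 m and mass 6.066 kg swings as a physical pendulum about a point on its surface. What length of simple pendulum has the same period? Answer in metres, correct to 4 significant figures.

1.690 m

The equivalent simple-pendulum length is L_eq = I/(md), where I is about the pivot and d = 1.0140 m.
I_cm = (2/3)mR² = 4.1580 kg·m², so I = I_cm + md² = 4.1580 + 6.2370 = 10.395 kg·m².
L_eq = 10.395/(6.066 × 1.0140) = 1.690 m.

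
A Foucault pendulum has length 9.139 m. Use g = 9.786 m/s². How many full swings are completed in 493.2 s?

T = 2π√(L/g) = 2π√(9.139/9.786) = 6.0719 s.
Number of complete oscillations = ⌊493.2/6.0719⌋ = ⌊81.226⌋ = 81.

81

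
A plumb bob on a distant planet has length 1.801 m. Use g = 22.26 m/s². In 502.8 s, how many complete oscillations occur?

281

T = 2π√(L/g) = 2π√(1.801/22.26) = 1.7872 s.
Number of complete oscillations = ⌊502.8/1.7872⌋ = ⌊281.33⌋ = 281.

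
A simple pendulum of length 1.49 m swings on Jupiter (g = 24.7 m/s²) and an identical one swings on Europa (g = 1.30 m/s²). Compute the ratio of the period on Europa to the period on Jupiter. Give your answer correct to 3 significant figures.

T ∝ 1/√g, so T₂/T₁ = √(g₁/g₂) = √(24.7/1.30) = 4.36.

4.36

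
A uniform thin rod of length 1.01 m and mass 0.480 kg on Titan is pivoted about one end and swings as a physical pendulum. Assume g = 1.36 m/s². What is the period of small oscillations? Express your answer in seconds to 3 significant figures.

For a physical pendulum T = 2π√(I/(mgd)), with d = 0.5050 m from pivot to centre of mass.
I_cm = mL²/12 = 0.480 × 1.01²/12 = 0.04080 kg·m²; I = I_cm + md² = 0.04080 + 0.480 × 0.5050² = 0.1632 kg·m².
T = 2π√(0.1632/(0.480 × 1.36 × 0.5050)) = 4.42 s.

4.42 s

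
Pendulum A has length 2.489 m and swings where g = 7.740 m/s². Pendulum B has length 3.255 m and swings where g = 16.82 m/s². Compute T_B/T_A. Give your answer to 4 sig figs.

T = 2π√(L/g), so T_B/T_A = √((L_B/g_B)/(L_A/g_A)) = √((3.255/16.82)/(2.489/7.740)) = 0.7757.

0.7757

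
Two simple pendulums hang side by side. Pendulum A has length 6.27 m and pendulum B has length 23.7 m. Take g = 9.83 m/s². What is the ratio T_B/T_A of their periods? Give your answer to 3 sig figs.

1.94

T ∝ √L, so T_B/T_A = √(L_B/L_A) = √(23.7/6.27) = 1.94.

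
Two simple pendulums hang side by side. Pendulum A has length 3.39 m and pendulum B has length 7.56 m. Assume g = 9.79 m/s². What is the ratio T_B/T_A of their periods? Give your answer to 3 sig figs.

1.49

T ∝ √L, so T_B/T_A = √(L_B/L_A) = √(7.56/3.39) = 1.49.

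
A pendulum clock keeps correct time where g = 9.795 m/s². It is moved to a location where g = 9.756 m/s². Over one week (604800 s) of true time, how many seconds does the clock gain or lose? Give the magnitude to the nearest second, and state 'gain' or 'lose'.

lose 1205 s

The clock's period scales as T ∝ 1/√g, so T'/T = √(9.795/9.756) = 1.00200.
In 604800 s of true time the clock registers 604800/1.00200 = 603594.8 s, so it loses 1205 s.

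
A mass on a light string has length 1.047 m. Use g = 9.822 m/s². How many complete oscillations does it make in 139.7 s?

68

T = 2π√(L/g) = 2π√(1.047/9.822) = 2.0514 s.
Number of complete oscillations = ⌊139.7/2.0514⌋ = ⌊68.099⌋ = 68.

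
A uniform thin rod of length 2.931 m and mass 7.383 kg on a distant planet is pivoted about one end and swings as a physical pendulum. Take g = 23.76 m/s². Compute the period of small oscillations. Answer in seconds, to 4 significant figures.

For a physical pendulum T = 2π√(I/(mgd)), with d = 1.4655 m from pivot to centre of mass.
I_cm = mL²/12 = 7.383 × 2.931²/12 = 5.2855 kg·m²; I = I_cm + md² = 5.2855 + 7.383 × 1.4655² = 21.142 kg·m².
T = 2π√(21.142/(7.383 × 23.76 × 1.4655)) = 1.802 s.

1.802 s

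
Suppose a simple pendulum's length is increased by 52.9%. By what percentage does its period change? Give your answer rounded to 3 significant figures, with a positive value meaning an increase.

23.7%

T ∝ √L, so T'/T = √(1.529) = 1.237.
Percentage change in T = (1.237 − 1) × 100% = 23.7%.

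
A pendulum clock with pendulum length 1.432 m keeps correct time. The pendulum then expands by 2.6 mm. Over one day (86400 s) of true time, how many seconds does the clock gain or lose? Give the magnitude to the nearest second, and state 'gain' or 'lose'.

lose 78 s

T ∝ √L, so T'/T = √(1.43460/1.432) = 1.00091.
In 86400 s of true time the clock registers 86400/1.00091 = 86321.7 s, so it loses 78 s.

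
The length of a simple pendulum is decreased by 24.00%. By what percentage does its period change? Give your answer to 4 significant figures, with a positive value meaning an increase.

T ∝ √L, so T'/T = √(0.76000) = 0.87178.
Percentage change in T = (0.87178 − 1) × 100% = -12.82%.

-12.82%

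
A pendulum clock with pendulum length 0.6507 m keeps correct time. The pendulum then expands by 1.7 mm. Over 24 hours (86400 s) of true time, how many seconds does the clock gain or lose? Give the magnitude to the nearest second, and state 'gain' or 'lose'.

T ∝ √L, so T'/T = √(0.65240/0.6507) = 1.00131.
In 86400 s of true time the clock registers 86400/1.00131 = 86287.4 s, so it loses 113 s.

lose 113 s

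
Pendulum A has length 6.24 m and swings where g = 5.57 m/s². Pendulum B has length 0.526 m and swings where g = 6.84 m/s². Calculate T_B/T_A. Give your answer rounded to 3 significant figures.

0.262

T = 2π√(L/g), so T_B/T_A = √((L_B/g_B)/(L_A/g_A)) = √((0.526/6.84)/(6.24/5.57)) = 0.262.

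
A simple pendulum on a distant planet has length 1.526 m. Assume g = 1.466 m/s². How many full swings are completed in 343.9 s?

T = 2π√(L/g) = 2π√(1.526/1.466) = 6.4105 s.
Number of complete oscillations = ⌊343.9/6.4105⌋ = ⌊53.647⌋ = 53.

53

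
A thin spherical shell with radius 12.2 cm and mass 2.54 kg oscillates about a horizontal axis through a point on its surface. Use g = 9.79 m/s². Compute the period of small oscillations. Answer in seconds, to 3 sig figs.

I_cm = (2/3)mr² = 0.02520 kg·m². The pivot is at distance d = 0.122 m from the centre of mass.
By the parallel-axis theorem, I = I_cm + md² = 0.02520 + 0.03781 = 0.06301 kg·m².
T = 2π√(I/(mgd)) = 2π√(0.06301/(2.54 × 9.79 × 0.122)) = 0.906 s.

0.906 s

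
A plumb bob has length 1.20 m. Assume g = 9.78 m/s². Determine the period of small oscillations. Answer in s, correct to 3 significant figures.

T = 2π√(L/g) = 2π√(1.20/9.78) = 2π × 0.3503 = 2.20 s.

2.20 s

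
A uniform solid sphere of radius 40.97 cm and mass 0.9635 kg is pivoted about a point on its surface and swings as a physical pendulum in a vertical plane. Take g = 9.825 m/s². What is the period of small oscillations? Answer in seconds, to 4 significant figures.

I_cm = (2/5)mr² = 0.064691 kg·m². The pivot is at distance d = 0.4097 m from the centre of mass.
By the parallel-axis theorem, I = I_cm + md² = 0.064691 + 0.16173 = 0.22642 kg·m².
T = 2π√(I/(mgd)) = 2π√(0.22642/(0.9635 × 9.825 × 0.4097)) = 1.518 s.

1.518 s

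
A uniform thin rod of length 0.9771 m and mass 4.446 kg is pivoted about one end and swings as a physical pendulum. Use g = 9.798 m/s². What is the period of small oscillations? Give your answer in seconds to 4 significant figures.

1.620 s

For a physical pendulum T = 2π√(I/(mgd)), with d = 0.48855 m from pivot to centre of mass.
I_cm = mL²/12 = 4.446 × 0.9771²/12 = 0.35373 kg·m²; I = I_cm + md² = 0.35373 + 4.446 × 0.48855² = 1.4149 kg·m².
T = 2π√(1.4149/(4.446 × 9.798 × 0.48855)) = 1.620 s.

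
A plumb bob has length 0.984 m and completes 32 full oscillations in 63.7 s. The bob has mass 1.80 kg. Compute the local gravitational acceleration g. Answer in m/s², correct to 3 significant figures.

T = 63.7/32 = 1.991 s.
From T = 2π√(L/g), g = 4π²L/T² = 4π² × 0.984/1.991² = 9.80 m/s².

9.80 m/s²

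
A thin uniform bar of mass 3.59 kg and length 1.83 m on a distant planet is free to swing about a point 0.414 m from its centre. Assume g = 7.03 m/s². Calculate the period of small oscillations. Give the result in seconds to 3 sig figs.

2.47 s

For a physical pendulum T = 2π√(I/(mgd)), with d = 0.4140 m from pivot to centre of mass.
I_cm = mL²/12 = 3.59 × 1.83²/12 = 1.002 kg·m²; I = I_cm + md² = 1.002 + 3.59 × 0.4140² = 1.617 kg·m².
T = 2π√(1.617/(3.59 × 7.03 × 0.4140)) = 2.47 s.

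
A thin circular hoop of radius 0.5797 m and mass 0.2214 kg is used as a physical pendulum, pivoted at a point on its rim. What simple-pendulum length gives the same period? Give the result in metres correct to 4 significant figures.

1.159 m

The equivalent simple-pendulum length is L_eq = I/(md), where I is about the pivot and d = 0.57970 m.
I_cm = mR² = 0.074402 kg·m², so I = I_cm + md² = 0.074402 + 0.074402 = 0.14880 kg·m².
L_eq = 0.14880/(0.2214 × 0.57970) = 1.159 m.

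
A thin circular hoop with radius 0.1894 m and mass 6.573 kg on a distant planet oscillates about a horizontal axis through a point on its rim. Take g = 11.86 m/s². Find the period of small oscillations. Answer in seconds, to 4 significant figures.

I_cm = mr² = 0.23579 kg·m². The pivot is at distance d = 0.1894 m from the centre of mass.
By the parallel-axis theorem, I = I_cm + md² = 0.23579 + 0.23579 = 0.47158 kg·m².
T = 2π√(I/(mgd)) = 2π√(0.47158/(6.573 × 11.86 × 0.1894)) = 1.123 s.

1.123 s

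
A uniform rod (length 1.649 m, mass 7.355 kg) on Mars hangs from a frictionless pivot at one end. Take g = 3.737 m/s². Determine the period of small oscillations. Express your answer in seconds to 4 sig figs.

For a physical pendulum T = 2π√(I/(mgd)), with d = 0.82450 m from pivot to centre of mass.
I_cm = mL²/12 = 7.355 × 1.649²/12 = 1.6666 kg·m²; I = I_cm + md² = 1.6666 + 7.355 × 0.82450² = 6.6666 kg·m².
T = 2π√(6.6666/(7.355 × 3.737 × 0.82450)) = 3.408 s.

3.408 s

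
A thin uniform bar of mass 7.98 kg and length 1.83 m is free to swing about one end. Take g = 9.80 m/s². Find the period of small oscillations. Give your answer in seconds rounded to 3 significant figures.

2.22 s

For a physical pendulum T = 2π√(I/(mgd)), with d = 0.9150 m from pivot to centre of mass.
I_cm = mL²/12 = 7.98 × 1.83²/12 = 2.227 kg·m²; I = I_cm + md² = 2.227 + 7.98 × 0.9150² = 8.908 kg·m².
T = 2π√(8.908/(7.98 × 9.80 × 0.9150)) = 2.22 s.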